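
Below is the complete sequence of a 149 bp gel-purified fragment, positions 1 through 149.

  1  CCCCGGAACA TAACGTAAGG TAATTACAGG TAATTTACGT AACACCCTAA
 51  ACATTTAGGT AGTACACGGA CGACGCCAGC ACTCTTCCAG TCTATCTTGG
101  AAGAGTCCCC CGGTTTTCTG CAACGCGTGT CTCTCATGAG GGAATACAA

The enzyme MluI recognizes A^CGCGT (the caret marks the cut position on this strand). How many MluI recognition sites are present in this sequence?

1

ACGCGT occurs starting at position 123.
MluI cuts at 1 site.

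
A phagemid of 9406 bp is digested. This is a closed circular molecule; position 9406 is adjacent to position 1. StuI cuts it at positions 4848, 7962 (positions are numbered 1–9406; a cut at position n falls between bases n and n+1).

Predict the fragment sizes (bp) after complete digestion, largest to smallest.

6292, 3114 bp

Circular molecule, 2 cuts → 2 fragments:
  7962 − 4848 = 3114 bp
  wrap: 9406 − 7962 + 4848 = 6292 bp
Sorted largest to smallest: 6292, 3114 bp.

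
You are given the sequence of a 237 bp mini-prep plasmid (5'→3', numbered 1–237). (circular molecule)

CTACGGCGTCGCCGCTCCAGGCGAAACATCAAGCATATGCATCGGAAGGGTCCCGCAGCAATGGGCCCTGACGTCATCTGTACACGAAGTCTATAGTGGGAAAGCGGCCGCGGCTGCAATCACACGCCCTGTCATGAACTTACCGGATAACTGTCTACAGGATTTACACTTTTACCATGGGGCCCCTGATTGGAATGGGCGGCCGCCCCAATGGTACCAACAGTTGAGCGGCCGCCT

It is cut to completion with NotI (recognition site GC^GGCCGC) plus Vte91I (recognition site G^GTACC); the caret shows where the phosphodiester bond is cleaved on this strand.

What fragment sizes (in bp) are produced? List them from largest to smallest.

113, 95, 16, 13 bp

NotI sites (GCGGCCGC) start at positions 104, 199, 228.
NotI cuts after base 2 of each site, so after positions 105, 200, 229.
The Vte91I site (GGTACC) starts at position 213.
Vte91I cuts after the first base of each site, so after position 213.
Combined cut positions: 105, 200, 213, 229.
Circular molecule, 4 cuts → 4 fragments:
  106–200 → 95 bp
  201–213 → 13 bp
  214–229 → 16 bp
  230–237 then 1–105 → 8 + 105 = 113 bp
Sorted largest to smallest: 113, 95, 16, 13 bp.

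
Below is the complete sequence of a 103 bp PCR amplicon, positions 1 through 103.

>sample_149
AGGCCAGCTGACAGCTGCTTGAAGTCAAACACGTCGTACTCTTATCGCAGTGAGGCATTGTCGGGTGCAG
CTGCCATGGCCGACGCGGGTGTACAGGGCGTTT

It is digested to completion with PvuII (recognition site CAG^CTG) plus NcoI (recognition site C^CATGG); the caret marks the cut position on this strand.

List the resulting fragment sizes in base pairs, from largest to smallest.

PvuII sites (CAGCTG) start at positions 5, 12, 68.
PvuII cuts after base 3 of each site, so after positions 7, 14, 70.
The NcoI site (CCATGG) starts at position 74.
NcoI cuts after the first base of each site, so after position 74.
Combined cut positions: 7, 14, 70, 74.
Linear molecule, 4 cuts → 5 fragments:
  1–7 → 7 bp
  8–14 → 7 bp
  15–70 → 56 bp
  71–74 → 4 bp
  75–103 → 29 bp
Sorted largest to smallest: 56, 29, 7, 7, 4 bp.

56, 29, 7, 7, 4 bp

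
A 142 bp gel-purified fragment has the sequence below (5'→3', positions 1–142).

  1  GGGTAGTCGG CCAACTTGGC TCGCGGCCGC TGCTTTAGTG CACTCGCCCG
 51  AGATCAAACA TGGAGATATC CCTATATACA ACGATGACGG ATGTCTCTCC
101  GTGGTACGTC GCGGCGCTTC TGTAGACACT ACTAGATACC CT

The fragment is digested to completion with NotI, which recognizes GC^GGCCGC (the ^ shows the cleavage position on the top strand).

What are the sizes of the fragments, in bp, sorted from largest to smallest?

The NotI site (GCGGCCGC) starts at position 23.
NotI cuts after base 2 of each site, so after position 24.
Linear molecule, 1 cut → 2 fragments:
  1–24 → 24 bp
  25–142 → 118 bp
Sorted largest to smallest: 118, 24 bp.

118, 24 bp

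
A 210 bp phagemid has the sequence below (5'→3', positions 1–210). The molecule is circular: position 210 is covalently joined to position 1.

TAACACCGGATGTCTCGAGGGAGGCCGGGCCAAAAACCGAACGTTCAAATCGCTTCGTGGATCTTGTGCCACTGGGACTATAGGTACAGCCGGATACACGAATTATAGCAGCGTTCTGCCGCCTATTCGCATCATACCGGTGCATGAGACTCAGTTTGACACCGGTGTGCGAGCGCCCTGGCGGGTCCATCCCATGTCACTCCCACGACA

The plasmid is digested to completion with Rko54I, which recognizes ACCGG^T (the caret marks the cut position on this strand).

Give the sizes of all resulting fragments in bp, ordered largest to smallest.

Rko54I sites (ACCGGT) start at positions 136, 161.
Rko54I cuts after base 5 of each site (before the last base), so after positions 140, 165.
Circular molecule, 2 cuts → 2 fragments:
  141–165 → 25 bp
  166–210 then 1–140 → 45 + 140 = 185 bp
Sorted largest to smallest: 185, 25 bp.

185, 25 bp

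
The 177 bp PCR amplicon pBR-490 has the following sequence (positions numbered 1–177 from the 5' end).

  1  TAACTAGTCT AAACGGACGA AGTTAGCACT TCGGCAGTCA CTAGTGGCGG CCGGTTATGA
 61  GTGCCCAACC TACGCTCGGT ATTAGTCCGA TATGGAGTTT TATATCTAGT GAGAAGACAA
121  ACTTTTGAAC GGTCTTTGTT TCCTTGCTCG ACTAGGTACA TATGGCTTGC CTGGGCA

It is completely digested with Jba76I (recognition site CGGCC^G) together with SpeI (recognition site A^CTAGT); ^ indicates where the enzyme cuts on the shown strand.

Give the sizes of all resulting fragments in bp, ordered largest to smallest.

125, 37, 12, 3 bp

The Jba76I site (CGGCCG) starts at position 48.
Jba76I cuts after base 5 of each site (before the last base), so after position 52.
SpeI sites (ACTAGT) start at positions 3, 40.
SpeI cuts after the first base of each site, so after positions 3, 40.
Combined cut positions: 3, 40, 52.
Linear molecule, 3 cuts → 4 fragments:
  1–3 → 3 bp
  4–40 → 37 bp
  41–52 → 12 bp
  53–177 → 125 bp
Sorted largest to smallest: 125, 37, 12, 3 bp.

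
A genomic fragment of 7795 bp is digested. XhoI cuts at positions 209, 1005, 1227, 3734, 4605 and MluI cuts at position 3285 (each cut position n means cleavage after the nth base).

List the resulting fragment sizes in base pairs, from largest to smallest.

Combined cut positions (sorted): 209, 1005, 1227, 3285, 3734, 4605.
Linear molecule, 6 cuts → 7 fragments:
  209 − 0 = 209 bp
  1005 − 209 = 796 bp
  1227 − 1005 = 222 bp
  3285 − 1227 = 2058 bp
  3734 − 3285 = 449 bp
  4605 − 3734 = 871 bp
  7795 − 4605 = 3190 bp
Sorted largest to smallest: 3190, 2058, 871, 796, 449, 222, 209 bp.

3190, 2058, 871, 796, 449, 222, 209 bp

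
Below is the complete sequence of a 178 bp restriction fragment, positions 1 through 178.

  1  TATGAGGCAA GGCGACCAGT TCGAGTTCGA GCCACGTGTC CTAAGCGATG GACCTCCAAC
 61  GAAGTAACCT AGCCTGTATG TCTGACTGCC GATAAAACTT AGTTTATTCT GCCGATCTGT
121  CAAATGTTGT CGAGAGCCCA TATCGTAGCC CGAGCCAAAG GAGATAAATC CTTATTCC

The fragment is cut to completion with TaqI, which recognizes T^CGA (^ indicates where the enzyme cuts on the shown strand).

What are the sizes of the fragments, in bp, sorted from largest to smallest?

TaqI sites (TCGA) start at positions 21, 27, 130.
TaqI cuts after the first base of each site, so after positions 21, 27, 130.
Linear molecule, 3 cuts → 4 fragments:
  1–21 → 21 bp
  22–27 → 6 bp
  28–130 → 103 bp
  131–178 → 48 bp
Sorted largest to smallest: 103, 48, 21, 6 bp.

103, 48, 21, 6 bp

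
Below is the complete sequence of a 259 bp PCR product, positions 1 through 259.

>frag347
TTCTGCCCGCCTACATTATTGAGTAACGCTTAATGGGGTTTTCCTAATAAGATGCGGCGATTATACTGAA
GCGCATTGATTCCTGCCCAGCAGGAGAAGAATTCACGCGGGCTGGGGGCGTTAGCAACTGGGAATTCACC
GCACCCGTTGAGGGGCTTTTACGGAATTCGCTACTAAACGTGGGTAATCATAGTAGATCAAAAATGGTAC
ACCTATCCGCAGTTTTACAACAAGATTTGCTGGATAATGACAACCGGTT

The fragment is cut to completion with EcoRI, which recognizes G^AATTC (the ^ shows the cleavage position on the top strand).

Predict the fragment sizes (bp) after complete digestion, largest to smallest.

99, 95, 33, 32 bp

EcoRI sites (GAATTC) start at positions 99, 132, 164.
EcoRI cuts after the first base of each site, so after positions 99, 132, 164.
Linear molecule, 3 cuts → 4 fragments:
  1–99 → 99 bp
  100–132 → 33 bp
  133–164 → 32 bp
  165–259 → 95 bp
Sorted largest to smallest: 99, 95, 33, 32 bp.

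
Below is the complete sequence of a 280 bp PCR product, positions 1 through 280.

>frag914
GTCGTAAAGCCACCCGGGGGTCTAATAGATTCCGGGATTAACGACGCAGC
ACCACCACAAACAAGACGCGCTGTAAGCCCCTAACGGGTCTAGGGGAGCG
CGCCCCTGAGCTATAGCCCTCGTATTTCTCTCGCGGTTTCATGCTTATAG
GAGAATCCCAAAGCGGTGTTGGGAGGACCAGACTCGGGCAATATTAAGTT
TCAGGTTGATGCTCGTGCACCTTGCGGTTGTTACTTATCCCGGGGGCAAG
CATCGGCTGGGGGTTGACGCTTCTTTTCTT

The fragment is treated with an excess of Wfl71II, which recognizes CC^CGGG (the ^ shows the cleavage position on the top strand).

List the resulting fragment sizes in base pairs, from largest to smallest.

226, 40, 14 bp

Wfl71II sites (CCCGGG) start at positions 13, 239.
Wfl71II cuts after base 2 of each site, so after positions 14, 240.
Linear molecule, 2 cuts → 3 fragments:
  1–14 → 14 bp
  15–240 → 226 bp
  241–280 → 40 bp
Sorted largest to smallest: 226, 40, 14 bp.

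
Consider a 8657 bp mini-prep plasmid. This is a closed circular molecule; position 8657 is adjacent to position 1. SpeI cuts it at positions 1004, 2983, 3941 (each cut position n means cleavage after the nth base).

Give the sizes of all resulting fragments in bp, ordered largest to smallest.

5720, 1979, 958 bp

Circular molecule, 3 cuts → 3 fragments:
  2983 − 1004 = 1979 bp
  3941 − 2983 = 958 bp
  wrap: 8657 − 3941 + 1004 = 5720 bp
Sorted largest to smallest: 5720, 1979, 958 bp.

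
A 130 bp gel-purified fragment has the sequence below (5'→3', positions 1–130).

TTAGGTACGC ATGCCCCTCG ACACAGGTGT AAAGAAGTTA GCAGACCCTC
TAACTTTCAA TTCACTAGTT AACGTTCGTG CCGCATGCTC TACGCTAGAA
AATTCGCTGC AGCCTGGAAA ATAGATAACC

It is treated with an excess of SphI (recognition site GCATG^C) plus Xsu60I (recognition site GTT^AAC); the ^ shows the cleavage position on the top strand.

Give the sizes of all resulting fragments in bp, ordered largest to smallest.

SphI sites (GCATGC) start at positions 9, 83.
SphI cuts after base 5 of each site (before the last base), so after positions 13, 87.
The Xsu60I site (GTTAAC) starts at position 68.
Xsu60I cuts after base 3 of each site, so after position 70.
Combined cut positions: 13, 70, 87.
Linear molecule, 3 cuts → 4 fragments:
  1–13 → 13 bp
  14–70 → 57 bp
  71–87 → 17 bp
  88–130 → 43 bp
Sorted largest to smallest: 57, 43, 17, 13 bp.

57, 43, 17, 13 bp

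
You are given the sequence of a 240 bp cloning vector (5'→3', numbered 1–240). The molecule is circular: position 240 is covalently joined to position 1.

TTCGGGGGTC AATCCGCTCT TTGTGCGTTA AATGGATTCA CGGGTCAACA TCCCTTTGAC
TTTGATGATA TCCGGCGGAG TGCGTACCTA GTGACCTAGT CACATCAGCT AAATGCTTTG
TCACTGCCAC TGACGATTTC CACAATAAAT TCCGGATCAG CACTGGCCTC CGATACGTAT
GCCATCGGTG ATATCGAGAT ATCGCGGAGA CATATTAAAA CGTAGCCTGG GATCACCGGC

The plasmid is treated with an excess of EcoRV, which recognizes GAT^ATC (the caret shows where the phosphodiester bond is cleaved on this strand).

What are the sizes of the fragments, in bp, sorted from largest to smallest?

EcoRV sites (GATATC) start at positions 67, 190, 198.
EcoRV cuts after base 3 of each site, so after positions 69, 192, 200.
Circular molecule, 3 cuts → 3 fragments:
  70–192 → 123 bp
  193–200 → 8 bp
  201–240 then 1–69 → 40 + 69 = 109 bp
Sorted largest to smallest: 123, 109, 8 bp.

123, 109, 8 bp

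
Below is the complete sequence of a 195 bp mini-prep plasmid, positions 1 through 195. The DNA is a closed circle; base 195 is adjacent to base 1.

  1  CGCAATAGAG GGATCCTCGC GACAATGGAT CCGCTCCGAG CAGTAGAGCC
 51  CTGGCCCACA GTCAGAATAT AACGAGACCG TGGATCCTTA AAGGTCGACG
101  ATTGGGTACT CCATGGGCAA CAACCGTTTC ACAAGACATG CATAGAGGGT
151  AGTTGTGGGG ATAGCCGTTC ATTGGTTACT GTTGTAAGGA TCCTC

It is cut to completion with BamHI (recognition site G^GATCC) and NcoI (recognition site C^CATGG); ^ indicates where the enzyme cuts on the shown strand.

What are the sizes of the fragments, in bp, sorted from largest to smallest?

77, 55, 29, 18, 16 bp

BamHI sites (GGATCC) start at positions 11, 27, 82, 188.
BamHI cuts after the first base of each site, so after positions 11, 27, 82, 188.
The NcoI site (CCATGG) starts at position 111.
NcoI cuts after the first base of each site, so after position 111.
Combined cut positions: 11, 27, 82, 111, 188.
Circular molecule, 5 cuts → 5 fragments:
  12–27 → 16 bp
  28–82 → 55 bp
  83–111 → 29 bp
  112–188 → 77 bp
  189–195 then 1–11 → 7 + 11 = 18 bp
Sorted largest to smallest: 77, 55, 29, 18, 16 bp.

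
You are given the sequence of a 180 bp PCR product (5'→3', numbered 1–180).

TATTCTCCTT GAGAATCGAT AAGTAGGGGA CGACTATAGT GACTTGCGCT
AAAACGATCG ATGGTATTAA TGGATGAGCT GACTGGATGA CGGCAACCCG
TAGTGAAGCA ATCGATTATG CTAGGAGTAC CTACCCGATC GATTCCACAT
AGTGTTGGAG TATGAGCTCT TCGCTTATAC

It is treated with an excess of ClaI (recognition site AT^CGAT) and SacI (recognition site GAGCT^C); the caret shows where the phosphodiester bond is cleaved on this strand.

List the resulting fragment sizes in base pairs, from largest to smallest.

54, 42, 29, 27, 16, 12 bp

ClaI sites (ATCGAT) start at positions 15, 57, 111, 138.
ClaI cuts after base 2 of each site, so after positions 16, 58, 112, 139.
The SacI site (GAGCTC) starts at position 164.
SacI cuts after base 5 of each site (before the last base), so after position 168.
Combined cut positions: 16, 58, 112, 139, 168.
Linear molecule, 5 cuts → 6 fragments:
  1–16 → 16 bp
  17–58 → 42 bp
  59–112 → 54 bp
  113–139 → 27 bp
  140–168 → 29 bp
  169–180 → 12 bp
Sorted largest to smallest: 54, 42, 29, 27, 16, 12 bp.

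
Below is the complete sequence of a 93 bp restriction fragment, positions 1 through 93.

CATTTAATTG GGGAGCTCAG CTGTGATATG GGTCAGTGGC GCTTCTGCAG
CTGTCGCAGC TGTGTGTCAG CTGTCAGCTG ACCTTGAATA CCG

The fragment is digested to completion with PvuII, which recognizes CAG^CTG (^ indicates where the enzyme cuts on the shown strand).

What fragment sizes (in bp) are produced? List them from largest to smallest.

30, 20, 16, 11, 9, 7 bp

PvuII sites (CAGCTG) start at positions 18, 48, 57, 68, 75.
PvuII cuts after base 3 of each site, so after positions 20, 50, 59, 70, 77.
Linear molecule, 5 cuts → 6 fragments:
  1–20 → 20 bp
  21–50 → 30 bp
  51–59 → 9 bp
  60–70 → 11 bp
  71–77 → 7 bp
  78–93 → 16 bp
Sorted largest to smallest: 30, 20, 16, 11, 9, 7 bp.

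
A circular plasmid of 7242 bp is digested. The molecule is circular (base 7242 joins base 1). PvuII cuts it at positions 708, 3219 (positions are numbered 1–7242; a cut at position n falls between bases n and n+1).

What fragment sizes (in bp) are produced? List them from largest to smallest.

4731, 2511 bp

Circular molecule, 2 cuts → 2 fragments:
  3219 − 708 = 2511 bp
  wrap: 7242 − 3219 + 708 = 4731 bp
Sorted largest to smallest: 4731, 2511 bp.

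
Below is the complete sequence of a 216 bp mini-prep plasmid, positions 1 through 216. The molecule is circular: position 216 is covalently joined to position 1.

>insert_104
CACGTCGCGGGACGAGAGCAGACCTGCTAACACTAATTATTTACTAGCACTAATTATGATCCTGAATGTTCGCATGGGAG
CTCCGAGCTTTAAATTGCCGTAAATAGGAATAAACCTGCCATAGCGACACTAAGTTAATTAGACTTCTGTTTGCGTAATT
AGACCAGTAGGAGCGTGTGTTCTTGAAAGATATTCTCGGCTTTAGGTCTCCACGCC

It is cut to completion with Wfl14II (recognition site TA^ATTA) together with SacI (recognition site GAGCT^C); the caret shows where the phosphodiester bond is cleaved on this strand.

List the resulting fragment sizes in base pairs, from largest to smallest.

94, 55, 30, 20, 17 bp

Wfl14II sites (TAATTA) start at positions 34, 51, 136, 156.
Wfl14II cuts after base 2 of each site, so after positions 35, 52, 137, 157.
The SacI site (GAGCTC) starts at position 78.
SacI cuts after base 5 of each site (before the last base), so after position 82.
Combined cut positions: 35, 52, 82, 137, 157.
Circular molecule, 5 cuts → 5 fragments:
  36–52 → 17 bp
  53–82 → 30 bp
  83–137 → 55 bp
  138–157 → 20 bp
  158–216 then 1–35 → 59 + 35 = 94 bp
Sorted largest to smallest: 94, 55, 30, 20, 17 bp.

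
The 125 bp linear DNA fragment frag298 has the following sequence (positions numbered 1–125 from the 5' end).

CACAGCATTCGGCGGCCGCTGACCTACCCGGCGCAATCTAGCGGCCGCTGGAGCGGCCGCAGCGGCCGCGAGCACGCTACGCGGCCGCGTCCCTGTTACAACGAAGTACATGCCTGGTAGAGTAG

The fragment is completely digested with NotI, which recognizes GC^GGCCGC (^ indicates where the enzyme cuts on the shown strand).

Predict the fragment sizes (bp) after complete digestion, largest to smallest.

43, 29, 19, 13, 12, 9 bp

NotI sites (GCGGCCGC) start at positions 12, 41, 53, 62, 81.
NotI cuts after base 2 of each site, so after positions 13, 42, 54, 63, 82.
Linear molecule, 5 cuts → 6 fragments:
  1–13 → 13 bp
  14–42 → 29 bp
  43–54 → 12 bp
  55–63 → 9 bp
  64–82 → 19 bp
  83–125 → 43 bp
Sorted largest to smallest: 43, 29, 19, 13, 12, 9 bp.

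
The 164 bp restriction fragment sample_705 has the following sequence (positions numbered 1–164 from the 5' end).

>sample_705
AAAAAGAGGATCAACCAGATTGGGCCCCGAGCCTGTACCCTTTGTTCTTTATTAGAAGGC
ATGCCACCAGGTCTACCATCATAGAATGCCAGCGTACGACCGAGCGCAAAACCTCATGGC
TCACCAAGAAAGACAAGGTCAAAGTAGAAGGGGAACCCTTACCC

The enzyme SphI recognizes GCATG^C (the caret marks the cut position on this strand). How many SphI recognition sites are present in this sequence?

GCATGC occurs starting at position 59.
SphI cuts at 1 site.

1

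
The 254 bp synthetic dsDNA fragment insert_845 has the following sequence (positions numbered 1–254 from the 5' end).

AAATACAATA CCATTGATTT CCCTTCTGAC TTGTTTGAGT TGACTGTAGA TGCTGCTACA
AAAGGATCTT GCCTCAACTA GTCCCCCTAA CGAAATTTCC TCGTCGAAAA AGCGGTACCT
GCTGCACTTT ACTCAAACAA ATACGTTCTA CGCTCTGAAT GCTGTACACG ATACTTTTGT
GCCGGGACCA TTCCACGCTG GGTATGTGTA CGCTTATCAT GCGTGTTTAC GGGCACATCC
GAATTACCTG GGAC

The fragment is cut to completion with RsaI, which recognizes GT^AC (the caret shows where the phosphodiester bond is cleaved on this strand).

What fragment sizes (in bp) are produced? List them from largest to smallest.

116, 49, 45, 44 bp

RsaI sites (GTAC) start at positions 115, 164, 208.
RsaI cuts after base 2 of each site, so after positions 116, 165, 209.
Linear molecule, 3 cuts → 4 fragments:
  1–116 → 116 bp
  117–165 → 49 bp
  166–209 → 44 bp
  210–254 → 45 bp
Sorted largest to smallest: 116, 49, 45, 44 bp.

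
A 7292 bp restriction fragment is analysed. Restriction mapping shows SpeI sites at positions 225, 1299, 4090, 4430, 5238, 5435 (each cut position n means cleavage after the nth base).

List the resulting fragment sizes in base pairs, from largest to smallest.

Linear molecule, 6 cuts → 7 fragments:
  225 − 0 = 225 bp
  1299 − 225 = 1074 bp
  4090 − 1299 = 2791 bp
  4430 − 4090 = 340 bp
  5238 − 4430 = 808 bp
  5435 − 5238 = 197 bp
  7292 − 5435 = 1857 bp
Sorted largest to smallest: 2791, 1857, 1074, 808, 340, 225, 197 bp.

2791, 1857, 1074, 808, 340, 225, 197 bp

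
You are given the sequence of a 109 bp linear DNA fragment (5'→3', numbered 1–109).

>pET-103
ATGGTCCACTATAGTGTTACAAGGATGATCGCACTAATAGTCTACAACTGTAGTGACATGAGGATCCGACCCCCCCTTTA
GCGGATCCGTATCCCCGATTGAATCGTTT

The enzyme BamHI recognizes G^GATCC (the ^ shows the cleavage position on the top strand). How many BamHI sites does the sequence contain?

GGATCC occurs starting at positions 62, 83.
BamHI cuts at 2 sites.

2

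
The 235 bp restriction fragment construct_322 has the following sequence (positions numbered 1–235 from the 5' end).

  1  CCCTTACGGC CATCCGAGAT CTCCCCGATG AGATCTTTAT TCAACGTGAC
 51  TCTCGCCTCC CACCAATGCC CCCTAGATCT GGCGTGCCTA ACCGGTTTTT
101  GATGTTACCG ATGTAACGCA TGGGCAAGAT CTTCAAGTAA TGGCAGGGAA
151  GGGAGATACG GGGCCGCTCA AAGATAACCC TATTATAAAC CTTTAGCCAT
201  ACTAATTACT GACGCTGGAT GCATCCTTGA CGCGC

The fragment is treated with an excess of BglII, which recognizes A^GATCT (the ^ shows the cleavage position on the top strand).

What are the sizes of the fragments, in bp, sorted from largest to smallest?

108, 52, 44, 17, 14 bp

BglII sites (AGATCT) start at positions 17, 31, 75, 127.
BglII cuts after the first base of each site, so after positions 17, 31, 75, 127.
Linear molecule, 4 cuts → 5 fragments:
  1–17 → 17 bp
  18–31 → 14 bp
  32–75 → 44 bp
  76–127 → 52 bp
  128–235 → 108 bp
Sorted largest to smallest: 108, 52, 44, 17, 14 bp.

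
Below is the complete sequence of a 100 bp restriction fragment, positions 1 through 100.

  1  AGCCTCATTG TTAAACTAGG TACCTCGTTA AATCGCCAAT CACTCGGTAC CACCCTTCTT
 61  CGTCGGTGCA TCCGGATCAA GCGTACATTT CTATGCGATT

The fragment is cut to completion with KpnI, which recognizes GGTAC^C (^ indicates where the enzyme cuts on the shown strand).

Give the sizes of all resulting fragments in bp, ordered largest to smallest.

50, 27, 23 bp

KpnI sites (GGTACC) start at positions 19, 46.
KpnI cuts after base 5 of each site (before the last base), so after positions 23, 50.
Linear molecule, 2 cuts → 3 fragments:
  1–23 → 23 bp
  24–50 → 27 bp
  51–100 → 50 bp
Sorted largest to smallest: 50, 27, 23 bp.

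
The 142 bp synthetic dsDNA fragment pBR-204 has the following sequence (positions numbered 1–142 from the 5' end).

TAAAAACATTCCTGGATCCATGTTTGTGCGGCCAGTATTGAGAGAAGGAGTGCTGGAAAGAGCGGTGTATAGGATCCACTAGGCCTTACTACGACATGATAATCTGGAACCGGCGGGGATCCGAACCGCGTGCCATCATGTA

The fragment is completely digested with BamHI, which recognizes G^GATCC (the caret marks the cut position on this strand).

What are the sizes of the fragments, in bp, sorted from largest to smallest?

58, 45, 25, 14 bp

BamHI sites (GGATCC) start at positions 14, 72, 117.
BamHI cuts after the first base of each site, so after positions 14, 72, 117.
Linear molecule, 3 cuts → 4 fragments:
  1–14 → 14 bp
  15–72 → 58 bp
  73–117 → 45 bp
  118–142 → 25 bp
Sorted largest to smallest: 58, 45, 25, 14 bp.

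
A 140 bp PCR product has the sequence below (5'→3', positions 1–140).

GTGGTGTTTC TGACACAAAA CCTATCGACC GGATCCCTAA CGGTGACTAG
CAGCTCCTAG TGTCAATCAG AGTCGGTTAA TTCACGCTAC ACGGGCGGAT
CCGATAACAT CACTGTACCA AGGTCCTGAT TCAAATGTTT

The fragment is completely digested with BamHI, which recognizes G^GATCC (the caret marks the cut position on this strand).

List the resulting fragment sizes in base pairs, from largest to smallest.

BamHI sites (GGATCC) start at positions 31, 97.
BamHI cuts after the first base of each site, so after positions 31, 97.
Linear molecule, 2 cuts → 3 fragments:
  1–31 → 31 bp
  32–97 → 66 bp
  98–140 → 43 bp
Sorted largest to smallest: 66, 43, 31 bp.

66, 43, 31 bp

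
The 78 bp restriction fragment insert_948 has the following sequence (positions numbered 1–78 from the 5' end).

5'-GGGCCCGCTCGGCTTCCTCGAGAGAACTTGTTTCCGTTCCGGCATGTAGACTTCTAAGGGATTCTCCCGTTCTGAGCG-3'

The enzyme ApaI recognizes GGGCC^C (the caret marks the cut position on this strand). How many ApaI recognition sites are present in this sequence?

GGGCCC occurs starting at position 1.
ApaI cuts at 1 site.

1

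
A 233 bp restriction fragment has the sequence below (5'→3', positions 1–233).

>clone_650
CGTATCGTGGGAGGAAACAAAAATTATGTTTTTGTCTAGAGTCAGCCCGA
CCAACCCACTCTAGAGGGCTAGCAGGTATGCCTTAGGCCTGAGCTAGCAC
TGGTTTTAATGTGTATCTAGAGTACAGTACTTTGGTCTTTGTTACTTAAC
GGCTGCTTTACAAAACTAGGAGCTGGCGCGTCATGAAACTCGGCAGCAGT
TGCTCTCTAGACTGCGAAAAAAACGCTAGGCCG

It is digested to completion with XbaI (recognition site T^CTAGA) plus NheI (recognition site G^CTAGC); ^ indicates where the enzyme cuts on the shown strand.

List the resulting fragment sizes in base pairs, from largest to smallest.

90, 35, 27, 25, 25, 23, 8 bp

XbaI sites (TCTAGA) start at positions 35, 60, 116, 206.
XbaI cuts after the first base of each site, so after positions 35, 60, 116, 206.
NheI sites (GCTAGC) start at positions 68, 93.
NheI cuts after the first base of each site, so after positions 68, 93.
Combined cut positions: 35, 60, 68, 93, 116, 206.
Linear molecule, 6 cuts → 7 fragments:
  1–35 → 35 bp
  36–60 → 25 bp
  61–68 → 8 bp
  69–93 → 25 bp
  94–116 → 23 bp
  117–206 → 90 bp
  207–233 → 27 bp
Sorted largest to smallest: 90, 35, 27, 25, 25, 23, 8 bp.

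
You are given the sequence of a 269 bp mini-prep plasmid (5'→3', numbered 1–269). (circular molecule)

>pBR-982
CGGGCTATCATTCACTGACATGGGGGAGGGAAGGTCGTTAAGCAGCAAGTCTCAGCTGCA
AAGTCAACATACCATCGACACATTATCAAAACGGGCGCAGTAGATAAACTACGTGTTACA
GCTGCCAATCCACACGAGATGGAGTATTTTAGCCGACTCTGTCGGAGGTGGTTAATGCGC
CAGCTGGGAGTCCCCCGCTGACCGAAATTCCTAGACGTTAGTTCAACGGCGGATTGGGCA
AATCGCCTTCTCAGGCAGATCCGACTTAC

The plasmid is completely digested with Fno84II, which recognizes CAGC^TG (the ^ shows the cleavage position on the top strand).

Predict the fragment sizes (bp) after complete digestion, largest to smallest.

141, 66, 62 bp

Fno84II sites (CAGCTG) start at positions 53, 119, 181.
Fno84II cuts after base 4 of each site, so after positions 56, 122, 184.
Circular molecule, 3 cuts → 3 fragments:
  57–122 → 66 bp
  123–184 → 62 bp
  185–269 then 1–56 → 85 + 56 = 141 bp
Sorted largest to smallest: 141, 66, 62 bp.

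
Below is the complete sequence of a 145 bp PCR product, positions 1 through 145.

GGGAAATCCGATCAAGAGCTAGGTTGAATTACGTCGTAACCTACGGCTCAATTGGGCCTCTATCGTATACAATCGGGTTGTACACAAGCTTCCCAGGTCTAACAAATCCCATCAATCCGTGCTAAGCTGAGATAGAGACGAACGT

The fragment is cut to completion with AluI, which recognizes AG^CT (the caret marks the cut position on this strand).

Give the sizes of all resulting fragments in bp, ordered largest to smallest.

AluI sites (AGCT) start at positions 17, 87, 125.
AluI cuts after base 2 of each site, so after positions 18, 88, 126.
Linear molecule, 3 cuts → 4 fragments:
  1–18 → 18 bp
  19–88 → 70 bp
  89–126 → 38 bp
  127–145 → 19 bp
Sorted largest to smallest: 70, 38, 19, 18 bp.

70, 38, 19, 18 bp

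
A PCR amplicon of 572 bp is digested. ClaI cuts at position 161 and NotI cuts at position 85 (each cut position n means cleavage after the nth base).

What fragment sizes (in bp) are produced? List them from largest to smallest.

411, 85, 76 bp

Combined cut positions (sorted): 85, 161.
Linear molecule, 2 cuts → 3 fragments:
  85 − 0 = 85 bp
  161 − 85 = 76 bp
  572 − 161 = 411 bp
Sorted largest to smallest: 411, 85, 76 bp.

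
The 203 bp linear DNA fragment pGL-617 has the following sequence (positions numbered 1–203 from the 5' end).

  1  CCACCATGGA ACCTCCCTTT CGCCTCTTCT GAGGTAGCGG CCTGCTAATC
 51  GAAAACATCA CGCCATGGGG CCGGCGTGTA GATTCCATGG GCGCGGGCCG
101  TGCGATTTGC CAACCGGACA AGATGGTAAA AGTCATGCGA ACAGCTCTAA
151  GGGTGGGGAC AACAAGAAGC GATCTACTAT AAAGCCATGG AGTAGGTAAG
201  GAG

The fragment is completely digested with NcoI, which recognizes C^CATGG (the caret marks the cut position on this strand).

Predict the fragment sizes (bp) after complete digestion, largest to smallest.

NcoI sites (CCATGG) start at positions 4, 63, 85, 185.
NcoI cuts after the first base of each site, so after positions 4, 63, 85, 185.
Linear molecule, 4 cuts → 5 fragments:
  1–4 → 4 bp
  5–63 → 59 bp
  64–85 → 22 bp
  86–185 → 100 bp
  186–203 → 18 bp
Sorted largest to smallest: 100, 59, 22, 18, 4 bp.

100, 59, 22, 18, 4 bp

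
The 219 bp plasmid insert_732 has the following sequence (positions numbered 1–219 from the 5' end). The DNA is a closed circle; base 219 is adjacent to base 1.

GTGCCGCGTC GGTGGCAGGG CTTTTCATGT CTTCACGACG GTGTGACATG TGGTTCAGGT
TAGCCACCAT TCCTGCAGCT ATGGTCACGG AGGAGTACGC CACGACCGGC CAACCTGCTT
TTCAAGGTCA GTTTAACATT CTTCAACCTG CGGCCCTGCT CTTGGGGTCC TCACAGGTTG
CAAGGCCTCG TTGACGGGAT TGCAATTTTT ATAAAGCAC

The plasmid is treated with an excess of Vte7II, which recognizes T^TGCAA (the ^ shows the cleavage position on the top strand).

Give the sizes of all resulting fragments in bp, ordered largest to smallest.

Vte7II sites (TTGCAA) start at positions 178, 200.
Vte7II cuts after the first base of each site, so after positions 178, 200.
Circular molecule, 2 cuts → 2 fragments:
  179–200 → 22 bp
  201–219 then 1–178 → 19 + 178 = 197 bp
Sorted largest to smallest: 197, 22 bp.

197, 22 bp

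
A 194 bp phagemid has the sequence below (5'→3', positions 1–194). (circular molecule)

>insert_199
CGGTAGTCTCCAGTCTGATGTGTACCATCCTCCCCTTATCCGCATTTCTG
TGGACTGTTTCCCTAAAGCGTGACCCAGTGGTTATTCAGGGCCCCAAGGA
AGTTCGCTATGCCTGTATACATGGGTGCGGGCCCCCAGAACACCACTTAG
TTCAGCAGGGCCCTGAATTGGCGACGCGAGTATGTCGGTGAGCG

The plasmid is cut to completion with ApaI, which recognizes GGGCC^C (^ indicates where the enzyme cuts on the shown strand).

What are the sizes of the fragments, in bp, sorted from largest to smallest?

125, 40, 29 bp

ApaI sites (GGGCCC) start at positions 89, 129, 158.
ApaI cuts after base 5 of each site (before the last base), so after positions 93, 133, 162.
Circular molecule, 3 cuts → 3 fragments:
  94–133 → 40 bp
  134–162 → 29 bp
  163–194 then 1–93 → 32 + 93 = 125 bp
Sorted largest to smallest: 125, 40, 29 bp.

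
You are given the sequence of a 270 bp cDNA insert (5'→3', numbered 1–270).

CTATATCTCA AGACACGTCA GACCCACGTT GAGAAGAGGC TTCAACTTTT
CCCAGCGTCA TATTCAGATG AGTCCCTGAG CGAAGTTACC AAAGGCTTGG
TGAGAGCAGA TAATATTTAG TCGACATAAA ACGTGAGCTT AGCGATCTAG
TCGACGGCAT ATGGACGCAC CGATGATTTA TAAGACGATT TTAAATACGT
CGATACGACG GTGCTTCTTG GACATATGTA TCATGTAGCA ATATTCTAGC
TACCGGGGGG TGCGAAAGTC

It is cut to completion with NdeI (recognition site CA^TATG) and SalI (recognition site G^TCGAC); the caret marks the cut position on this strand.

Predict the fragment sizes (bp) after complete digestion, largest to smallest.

120, 65, 46, 30, 9 bp

NdeI sites (CATATG) start at positions 158, 223.
NdeI cuts after base 2 of each site, so after positions 159, 224.
SalI sites (GTCGAC) start at positions 120, 150.
SalI cuts after the first base of each site, so after positions 120, 150.
Combined cut positions: 120, 150, 159, 224.
Linear molecule, 4 cuts → 5 fragments:
  1–120 → 120 bp
  121–150 → 30 bp
  151–159 → 9 bp
  160–224 → 65 bp
  225–270 → 46 bp
Sorted largest to smallest: 120, 65, 46, 30, 9 bp.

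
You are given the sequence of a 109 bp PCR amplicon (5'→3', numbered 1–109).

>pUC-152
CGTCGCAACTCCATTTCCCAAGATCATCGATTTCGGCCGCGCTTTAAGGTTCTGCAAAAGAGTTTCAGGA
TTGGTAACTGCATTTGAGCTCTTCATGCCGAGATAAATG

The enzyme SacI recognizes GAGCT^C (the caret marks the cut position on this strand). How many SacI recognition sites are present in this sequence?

1

GAGCTC occurs starting at position 86.
SacI cuts at 1 site.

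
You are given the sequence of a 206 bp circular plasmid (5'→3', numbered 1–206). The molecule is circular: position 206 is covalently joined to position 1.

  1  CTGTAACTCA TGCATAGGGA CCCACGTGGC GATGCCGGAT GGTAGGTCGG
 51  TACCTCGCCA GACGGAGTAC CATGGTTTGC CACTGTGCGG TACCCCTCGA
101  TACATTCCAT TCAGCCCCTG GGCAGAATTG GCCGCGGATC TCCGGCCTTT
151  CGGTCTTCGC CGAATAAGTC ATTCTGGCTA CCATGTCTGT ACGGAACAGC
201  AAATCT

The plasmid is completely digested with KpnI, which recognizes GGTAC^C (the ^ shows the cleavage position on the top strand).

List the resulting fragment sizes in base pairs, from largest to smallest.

KpnI sites (GGTACC) start at positions 49, 89.
KpnI cuts after base 5 of each site (before the last base), so after positions 53, 93.
Circular molecule, 2 cuts → 2 fragments:
  54–93 → 40 bp
  94–206 then 1–53 → 113 + 53 = 166 bp
Sorted largest to smallest: 166, 40 bp.

166, 40 bp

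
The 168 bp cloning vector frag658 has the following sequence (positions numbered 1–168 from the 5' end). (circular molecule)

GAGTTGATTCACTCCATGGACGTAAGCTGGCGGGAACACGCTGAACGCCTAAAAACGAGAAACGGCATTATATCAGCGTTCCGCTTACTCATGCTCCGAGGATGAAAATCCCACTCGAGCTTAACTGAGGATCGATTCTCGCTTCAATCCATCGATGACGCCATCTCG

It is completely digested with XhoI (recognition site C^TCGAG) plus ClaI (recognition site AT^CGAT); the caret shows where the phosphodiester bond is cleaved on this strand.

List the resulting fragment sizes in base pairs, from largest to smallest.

The XhoI site (CTCGAG) starts at position 114.
XhoI cuts after the first base of each site, so after position 114.
ClaI sites (ATCGAT) start at positions 131, 151.
ClaI cuts after base 2 of each site, so after positions 132, 152.
Combined cut positions: 114, 132, 152.
Circular molecule, 3 cuts → 3 fragments:
  115–132 → 18 bp
  133–152 → 20 bp
  153–168 then 1–114 → 16 + 114 = 130 bp
Sorted largest to smallest: 130, 20, 18 bp.

130, 20, 18 bp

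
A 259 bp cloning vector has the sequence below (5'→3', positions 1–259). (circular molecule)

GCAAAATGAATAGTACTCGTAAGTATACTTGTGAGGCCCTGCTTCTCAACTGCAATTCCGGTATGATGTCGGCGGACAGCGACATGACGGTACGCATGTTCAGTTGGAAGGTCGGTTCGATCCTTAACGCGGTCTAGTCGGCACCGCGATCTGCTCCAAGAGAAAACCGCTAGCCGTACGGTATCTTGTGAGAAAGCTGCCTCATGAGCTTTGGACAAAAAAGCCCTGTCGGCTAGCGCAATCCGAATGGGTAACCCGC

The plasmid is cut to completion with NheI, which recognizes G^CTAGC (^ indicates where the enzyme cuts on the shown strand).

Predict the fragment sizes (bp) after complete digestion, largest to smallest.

196, 63 bp

NheI sites (GCTAGC) start at positions 169, 232.
NheI cuts after the first base of each site, so after positions 169, 232.
Circular molecule, 2 cuts → 2 fragments:
  170–232 → 63 bp
  233–259 then 1–169 → 27 + 169 = 196 bp
Sorted largest to smallest: 196, 63 bp.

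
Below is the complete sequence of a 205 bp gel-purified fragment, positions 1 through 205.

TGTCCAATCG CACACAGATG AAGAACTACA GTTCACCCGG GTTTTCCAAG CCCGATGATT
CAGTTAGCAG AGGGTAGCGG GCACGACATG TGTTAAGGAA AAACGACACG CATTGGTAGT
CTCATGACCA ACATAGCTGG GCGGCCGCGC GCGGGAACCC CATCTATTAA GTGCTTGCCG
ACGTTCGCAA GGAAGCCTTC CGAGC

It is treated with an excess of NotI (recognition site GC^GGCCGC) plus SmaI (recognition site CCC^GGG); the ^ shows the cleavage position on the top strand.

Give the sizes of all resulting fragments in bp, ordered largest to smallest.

104, 63, 38 bp

The NotI site (GCGGCCGC) starts at position 141.
NotI cuts after base 2 of each site, so after position 142.
The SmaI site (CCCGGG) starts at position 36.
SmaI cuts after base 3 of each site, so after position 38.
Combined cut positions: 38, 142.
Linear molecule, 2 cuts → 3 fragments:
  1–38 → 38 bp
  39–142 → 104 bp
  143–205 → 63 bp
Sorted largest to smallest: 104, 63, 38 bp.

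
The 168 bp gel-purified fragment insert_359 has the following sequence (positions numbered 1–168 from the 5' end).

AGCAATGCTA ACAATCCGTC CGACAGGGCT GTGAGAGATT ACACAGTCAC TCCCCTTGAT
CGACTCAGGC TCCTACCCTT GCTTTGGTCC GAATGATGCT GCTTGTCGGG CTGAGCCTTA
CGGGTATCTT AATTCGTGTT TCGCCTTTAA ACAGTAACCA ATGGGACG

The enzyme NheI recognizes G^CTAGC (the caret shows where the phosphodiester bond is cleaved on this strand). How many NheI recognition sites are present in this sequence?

0

No occurrence of GCTAGC is present in the sequence.
NheI does not cut: 0 sites.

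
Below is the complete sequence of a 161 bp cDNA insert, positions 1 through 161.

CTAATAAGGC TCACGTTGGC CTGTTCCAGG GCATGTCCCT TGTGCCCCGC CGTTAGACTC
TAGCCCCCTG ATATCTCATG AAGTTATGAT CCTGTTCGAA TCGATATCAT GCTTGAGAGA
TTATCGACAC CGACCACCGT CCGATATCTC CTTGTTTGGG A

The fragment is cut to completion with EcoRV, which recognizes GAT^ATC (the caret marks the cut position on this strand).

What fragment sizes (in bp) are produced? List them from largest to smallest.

EcoRV sites (GATATC) start at positions 70, 103, 143.
EcoRV cuts after base 3 of each site, so after positions 72, 105, 145.
Linear molecule, 3 cuts → 4 fragments:
  1–72 → 72 bp
  73–105 → 33 bp
  106–145 → 40 bp
  146–161 → 16 bp
Sorted largest to smallest: 72, 40, 33, 16 bp.

72, 40, 33, 16 bp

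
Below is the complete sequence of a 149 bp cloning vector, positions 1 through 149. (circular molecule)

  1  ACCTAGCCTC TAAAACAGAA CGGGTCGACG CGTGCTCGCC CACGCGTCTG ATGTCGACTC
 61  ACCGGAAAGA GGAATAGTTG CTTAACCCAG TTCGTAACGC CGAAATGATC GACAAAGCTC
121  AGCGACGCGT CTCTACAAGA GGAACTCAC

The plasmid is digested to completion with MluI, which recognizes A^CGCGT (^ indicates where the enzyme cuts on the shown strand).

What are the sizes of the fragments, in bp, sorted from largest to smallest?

MluI sites (ACGCGT) start at positions 28, 42, 125.
MluI cuts after the first base of each site, so after positions 28, 42, 125.
Circular molecule, 3 cuts → 3 fragments:
  29–42 → 14 bp
  43–125 → 83 bp
  126–149 then 1–28 → 24 + 28 = 52 bp
Sorted largest to smallest: 83, 52, 14 bp.

83, 52, 14 bp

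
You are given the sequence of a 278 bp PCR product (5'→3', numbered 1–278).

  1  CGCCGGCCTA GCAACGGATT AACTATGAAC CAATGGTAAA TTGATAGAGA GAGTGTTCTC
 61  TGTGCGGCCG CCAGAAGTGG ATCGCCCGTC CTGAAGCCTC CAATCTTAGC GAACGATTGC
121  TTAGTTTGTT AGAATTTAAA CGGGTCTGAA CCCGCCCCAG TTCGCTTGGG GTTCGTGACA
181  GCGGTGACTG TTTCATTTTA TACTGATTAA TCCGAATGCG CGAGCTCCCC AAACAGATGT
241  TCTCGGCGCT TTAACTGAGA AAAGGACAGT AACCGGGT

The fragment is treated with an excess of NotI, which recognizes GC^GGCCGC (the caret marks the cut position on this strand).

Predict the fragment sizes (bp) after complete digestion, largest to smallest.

The NotI site (GCGGCCGC) starts at position 64.
NotI cuts after base 2 of each site, so after position 65.
Linear molecule, 1 cut → 2 fragments:
  1–65 → 65 bp
  66–278 → 213 bp
Sorted largest to smallest: 213, 65 bp.

213, 65 bp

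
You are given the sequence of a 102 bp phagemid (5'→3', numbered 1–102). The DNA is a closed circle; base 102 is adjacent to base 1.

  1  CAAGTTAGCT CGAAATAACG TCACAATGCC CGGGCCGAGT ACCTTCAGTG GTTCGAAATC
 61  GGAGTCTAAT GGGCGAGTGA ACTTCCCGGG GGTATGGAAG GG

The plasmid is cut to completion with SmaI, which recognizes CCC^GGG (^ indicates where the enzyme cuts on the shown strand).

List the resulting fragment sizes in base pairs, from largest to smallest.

56, 46 bp

SmaI sites (CCCGGG) start at positions 29, 85.
SmaI cuts after base 3 of each site, so after positions 31, 87.
Circular molecule, 2 cuts → 2 fragments:
  32–87 → 56 bp
  88–102 then 1–31 → 15 + 31 = 46 bp
Sorted largest to smallest: 56, 46 bp.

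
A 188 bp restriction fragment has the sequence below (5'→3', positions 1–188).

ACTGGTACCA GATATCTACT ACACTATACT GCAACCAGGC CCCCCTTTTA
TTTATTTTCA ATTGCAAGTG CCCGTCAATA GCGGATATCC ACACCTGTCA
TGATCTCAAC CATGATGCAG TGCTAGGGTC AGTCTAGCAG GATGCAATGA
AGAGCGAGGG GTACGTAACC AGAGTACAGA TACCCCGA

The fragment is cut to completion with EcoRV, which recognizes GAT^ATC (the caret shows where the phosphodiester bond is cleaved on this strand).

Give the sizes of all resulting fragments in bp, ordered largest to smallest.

102, 73, 13 bp

EcoRV sites (GATATC) start at positions 11, 84.
EcoRV cuts after base 3 of each site, so after positions 13, 86.
Linear molecule, 2 cuts → 3 fragments:
  1–13 → 13 bp
  14–86 → 73 bp
  87–188 → 102 bp
Sorted largest to smallest: 102, 73, 13 bp.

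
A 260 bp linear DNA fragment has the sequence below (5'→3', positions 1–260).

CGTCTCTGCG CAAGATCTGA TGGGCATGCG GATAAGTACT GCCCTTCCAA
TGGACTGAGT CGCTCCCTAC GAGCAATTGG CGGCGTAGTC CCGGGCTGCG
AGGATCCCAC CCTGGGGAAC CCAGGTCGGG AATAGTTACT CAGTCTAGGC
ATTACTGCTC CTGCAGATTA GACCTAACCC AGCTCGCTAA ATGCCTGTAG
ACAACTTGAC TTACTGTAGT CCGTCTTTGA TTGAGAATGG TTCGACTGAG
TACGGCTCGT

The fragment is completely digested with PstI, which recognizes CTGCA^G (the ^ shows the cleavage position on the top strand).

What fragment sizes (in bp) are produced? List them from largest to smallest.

The PstI site (CTGCAG) starts at position 161.
PstI cuts after base 5 of each site (before the last base), so after position 165.
Linear molecule, 1 cut → 2 fragments:
  1–165 → 165 bp
  166–260 → 95 bp
Sorted largest to smallest: 165, 95 bp.

165, 95 bp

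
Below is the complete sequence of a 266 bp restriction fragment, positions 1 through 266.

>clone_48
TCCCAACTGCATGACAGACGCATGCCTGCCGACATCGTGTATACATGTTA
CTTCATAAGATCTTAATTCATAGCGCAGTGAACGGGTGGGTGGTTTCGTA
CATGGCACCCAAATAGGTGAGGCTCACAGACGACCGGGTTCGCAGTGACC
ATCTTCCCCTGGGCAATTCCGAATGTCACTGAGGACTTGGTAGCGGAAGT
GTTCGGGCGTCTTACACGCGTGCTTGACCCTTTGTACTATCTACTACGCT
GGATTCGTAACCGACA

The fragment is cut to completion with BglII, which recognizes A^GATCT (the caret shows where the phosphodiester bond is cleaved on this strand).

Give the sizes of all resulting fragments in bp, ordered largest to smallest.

208, 58 bp

The BglII site (AGATCT) starts at position 58.
BglII cuts after the first base of each site, so after position 58.
Linear molecule, 1 cut → 2 fragments:
  1–58 → 58 bp
  59–266 → 208 bp
Sorted largest to smallest: 208, 58 bp.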